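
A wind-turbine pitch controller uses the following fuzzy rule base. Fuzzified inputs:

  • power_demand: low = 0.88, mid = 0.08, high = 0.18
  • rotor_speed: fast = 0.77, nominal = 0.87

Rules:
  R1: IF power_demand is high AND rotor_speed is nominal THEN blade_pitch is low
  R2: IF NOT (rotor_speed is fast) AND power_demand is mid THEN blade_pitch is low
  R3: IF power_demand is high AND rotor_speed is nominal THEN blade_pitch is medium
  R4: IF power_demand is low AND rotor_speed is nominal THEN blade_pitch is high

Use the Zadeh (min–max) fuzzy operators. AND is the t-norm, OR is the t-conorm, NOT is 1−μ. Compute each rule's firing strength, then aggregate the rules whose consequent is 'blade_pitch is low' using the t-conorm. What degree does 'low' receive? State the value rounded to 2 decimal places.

R1: high=0.18, nominal=0.87; AND[min(a, b)] → w = 0.18
R2: ¬fast=1−0.77=0.23, mid=0.08; AND[min(a, b)] → w = 0.08
R3: high=0.18, nominal=0.87; AND[min(a, b)] → w = 0.18
R4: low=0.88, nominal=0.87; AND[min(a, b)] → w = 0.87
Rules with consequent 'low': {R1, R2} → strengths 0.18, 0.08
Aggregate via t-conorm [max(a, b)]: 0.18

0.18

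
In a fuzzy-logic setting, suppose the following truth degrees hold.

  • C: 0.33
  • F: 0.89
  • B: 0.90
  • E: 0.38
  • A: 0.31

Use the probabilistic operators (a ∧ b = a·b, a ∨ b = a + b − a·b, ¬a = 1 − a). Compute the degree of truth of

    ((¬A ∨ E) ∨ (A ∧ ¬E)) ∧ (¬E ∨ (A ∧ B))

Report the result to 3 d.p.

0.613

¬A = 1 − 0.3100 = 0.6900
¬A ∨ E = a + b − a·b on (0.6900, 0.3800) = 0.8078
¬E = 1 − 0.3800 = 0.6200
A ∧ ¬E = a·b on (0.3100, 0.6200) = 0.1922
(¬A ∨ E) ∨ (A ∧ ¬E) = a + b − a·b on (0.8078, 0.1922) = 0.8447
¬E = 1 − 0.3800 = 0.6200
A ∧ B = a·b on (0.3100, 0.9000) = 0.2790
¬E ∨ (A ∧ B) = a + b − a·b on (0.6200, 0.2790) = 0.7260
((¬A ∨ E) ∨ (A ∧ ¬E)) ∧ (¬E ∨ (A ∧ B)) = a·b on (0.8447, 0.7260) = 0.6133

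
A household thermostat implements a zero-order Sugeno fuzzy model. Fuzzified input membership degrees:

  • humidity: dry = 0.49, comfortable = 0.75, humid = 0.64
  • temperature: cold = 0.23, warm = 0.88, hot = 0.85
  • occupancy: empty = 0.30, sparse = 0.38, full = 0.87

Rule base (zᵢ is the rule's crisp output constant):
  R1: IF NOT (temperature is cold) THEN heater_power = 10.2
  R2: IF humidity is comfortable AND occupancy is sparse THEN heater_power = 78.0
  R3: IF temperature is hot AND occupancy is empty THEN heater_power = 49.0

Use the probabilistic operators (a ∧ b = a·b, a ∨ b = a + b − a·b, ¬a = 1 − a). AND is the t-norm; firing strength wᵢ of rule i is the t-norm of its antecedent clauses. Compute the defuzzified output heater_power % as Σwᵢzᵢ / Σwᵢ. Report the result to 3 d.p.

32.503

R1 (z=10.2): ¬cold=1−0.23=0.77 → w = 0.7700
R2 (z=78.0): comfortable=0.75, sparse=0.38; AND[a·b] → w = 0.2850
R3 (z=49.0): hot=0.85, empty=0.30; AND[a·b] → w = 0.2550
Weighted average = (0.7700·10.2 + 0.2850·78.0 + 0.2550·49.0) / (0.7700 + 0.2850 + 0.2550)
  = 42.5790 / 1.3100 = 32.503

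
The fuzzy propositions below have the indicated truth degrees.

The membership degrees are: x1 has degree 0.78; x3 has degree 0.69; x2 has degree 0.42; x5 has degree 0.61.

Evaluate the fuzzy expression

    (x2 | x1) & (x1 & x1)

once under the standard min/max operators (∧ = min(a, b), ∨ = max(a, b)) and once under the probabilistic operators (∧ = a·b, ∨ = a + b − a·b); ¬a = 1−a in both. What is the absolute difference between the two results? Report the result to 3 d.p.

0.249

Under standard min/max:
  x2 | x1 = max(a, b) on (0.42, 0.78) = 0.78
  x1 & x1 = min(a, b) on (0.78, 0.78) = 0.78
  (x2 | x1) & (x1 & x1) = min(a, b) on (0.78, 0.78) = 0.78
  → value = 0.7800
Under probabilistic:
  x2 | x1 = a + b − a·b on (0.4200, 0.7800) = 0.8724
  x1 & x1 = a·b on (0.7800, 0.7800) = 0.6084
  (x2 | x1) & (x1 & x1) = a·b on (0.8724, 0.6084) = 0.5308
  → value = 0.5308
|0.7800 − 0.5308| = 0.249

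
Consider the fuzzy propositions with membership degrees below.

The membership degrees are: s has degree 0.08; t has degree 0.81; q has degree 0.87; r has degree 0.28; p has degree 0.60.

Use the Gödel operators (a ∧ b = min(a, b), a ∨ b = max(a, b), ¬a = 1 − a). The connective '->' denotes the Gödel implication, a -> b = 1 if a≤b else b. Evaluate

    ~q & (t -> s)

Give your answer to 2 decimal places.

~q = 1 − 0.87 = 0.13
t -> s  [Gödel: 1 if a≤b else b] with a=0.81, b=0.08 → 0.08
~q & (t -> s) = min(a, b) on (0.13, 0.08) = 0.08

0.08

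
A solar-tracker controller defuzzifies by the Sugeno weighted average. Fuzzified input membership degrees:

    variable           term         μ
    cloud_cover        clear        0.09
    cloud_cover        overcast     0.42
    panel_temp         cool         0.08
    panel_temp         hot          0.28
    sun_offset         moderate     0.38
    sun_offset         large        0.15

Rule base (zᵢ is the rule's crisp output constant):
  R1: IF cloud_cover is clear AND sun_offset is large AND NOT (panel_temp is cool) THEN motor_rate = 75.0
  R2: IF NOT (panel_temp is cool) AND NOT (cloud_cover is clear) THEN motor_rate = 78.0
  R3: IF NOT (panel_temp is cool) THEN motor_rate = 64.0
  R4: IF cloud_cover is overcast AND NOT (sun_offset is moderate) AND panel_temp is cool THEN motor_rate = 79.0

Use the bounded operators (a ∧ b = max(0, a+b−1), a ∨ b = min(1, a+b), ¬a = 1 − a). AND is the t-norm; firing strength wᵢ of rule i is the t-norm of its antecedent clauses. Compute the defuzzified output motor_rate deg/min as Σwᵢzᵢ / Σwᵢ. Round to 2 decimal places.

R1 (z=75.0): clear=0.09, large=0.15, ¬cool=1−0.08=0.92; AND[max(0, a+b−1)] → w = 0.00
R2 (z=78.0): ¬cool=1−0.08=0.92, ¬clear=1−0.09=0.91; AND[max(0, a+b−1)] → w = 0.83
R3 (z=64.0): ¬cool=1−0.08=0.92 → w = 0.92
R4 (z=79.0): overcast=0.42, ¬moderate=1−0.38=0.62, cool=0.08; AND[max(0, a+b−1)] → w = 0.00
Weighted average = (0.00·75.0 + 0.83·78.0 + 0.92·64.0 + 0.00·79.0) / (0.00 + 0.83 + 0.92 + 0.00)
  = 123.6200 / 1.7500 = 70.64

70.64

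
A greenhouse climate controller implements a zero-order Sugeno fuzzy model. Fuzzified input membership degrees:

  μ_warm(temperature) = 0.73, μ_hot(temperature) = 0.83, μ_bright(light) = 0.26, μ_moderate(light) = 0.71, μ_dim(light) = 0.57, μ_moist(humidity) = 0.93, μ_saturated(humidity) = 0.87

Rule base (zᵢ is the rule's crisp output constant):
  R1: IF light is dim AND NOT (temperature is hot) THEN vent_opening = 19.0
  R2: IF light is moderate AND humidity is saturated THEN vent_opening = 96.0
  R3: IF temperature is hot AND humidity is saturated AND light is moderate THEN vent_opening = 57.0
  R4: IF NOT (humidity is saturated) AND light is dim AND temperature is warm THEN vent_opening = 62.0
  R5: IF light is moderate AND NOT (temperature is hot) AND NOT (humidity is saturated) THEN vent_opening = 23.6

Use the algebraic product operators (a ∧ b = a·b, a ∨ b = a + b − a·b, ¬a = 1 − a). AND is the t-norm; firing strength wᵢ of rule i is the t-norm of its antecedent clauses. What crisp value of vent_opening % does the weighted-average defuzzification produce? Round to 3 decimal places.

R1 (z=19.0): dim=0.57, ¬hot=1−0.83=0.17; AND[a·b] → w = 0.0969
R2 (z=96.0): moderate=0.71, saturated=0.87; AND[a·b] → w = 0.6177
R3 (z=57.0): hot=0.83, saturated=0.87, moderate=0.71; AND[a·b] → w = 0.5127
R4 (z=62.0): ¬saturated=1−0.87=0.13, dim=0.57, warm=0.73; AND[a·b] → w = 0.0541
R5 (z=23.6): moderate=0.71, ¬hot=1−0.83=0.17, ¬saturated=1−0.87=0.13; AND[a·b] → w = 0.0157
Weighted average = (0.0969·19.0 + 0.6177·96.0 + 0.5127·57.0 + 0.0541·62.0 + 0.0157·23.6) / (0.0969 + 0.6177 + 0.5127 + 0.0541 + 0.0157)
  = 94.0878 / 1.2971 = 72.538

72.538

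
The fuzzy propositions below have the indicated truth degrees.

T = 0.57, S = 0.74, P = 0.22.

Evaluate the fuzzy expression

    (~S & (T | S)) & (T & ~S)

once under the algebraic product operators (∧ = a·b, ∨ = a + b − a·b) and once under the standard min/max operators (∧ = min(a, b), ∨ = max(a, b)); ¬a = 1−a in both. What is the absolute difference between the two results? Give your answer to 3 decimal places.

0.226

Under algebraic product:
  ~S = 1 − 0.7400 = 0.2600
  T | S = a + b − a·b on (0.5700, 0.7400) = 0.8882
  ~S & (T | S) = a·b on (0.2600, 0.8882) = 0.2309
  ~S = 1 − 0.7400 = 0.2600
  T & ~S = a·b on (0.5700, 0.2600) = 0.1482
  (~S & (T | S)) & (T & ~S) = a·b on (0.2309, 0.1482) = 0.0342
  → value = 0.0342
Under standard min/max:
  ~S = 1 − 0.74 = 0.26
  T | S = max(a, b) on (0.57, 0.74) = 0.74
  ~S & (T | S) = min(a, b) on (0.26, 0.74) = 0.26
  ~S = 1 − 0.74 = 0.26
  T & ~S = min(a, b) on (0.57, 0.26) = 0.26
  (~S & (T | S)) & (T & ~S) = min(a, b) on (0.26, 0.26) = 0.26
  → value = 0.2600
|0.0342 − 0.2600| = 0.226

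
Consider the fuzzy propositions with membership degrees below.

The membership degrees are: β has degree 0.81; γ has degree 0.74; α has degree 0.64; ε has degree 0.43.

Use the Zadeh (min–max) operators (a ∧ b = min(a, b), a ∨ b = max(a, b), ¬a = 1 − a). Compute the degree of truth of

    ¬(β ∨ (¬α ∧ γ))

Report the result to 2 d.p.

¬α = 1 − 0.64 = 0.36
¬α ∧ γ = min(a, b) on (0.36, 0.74) = 0.36
β ∨ (¬α ∧ γ) = max(a, b) on (0.81, 0.36) = 0.81
¬(β ∨ (¬α ∧ γ)) = 1 − 0.81 = 0.19

0.19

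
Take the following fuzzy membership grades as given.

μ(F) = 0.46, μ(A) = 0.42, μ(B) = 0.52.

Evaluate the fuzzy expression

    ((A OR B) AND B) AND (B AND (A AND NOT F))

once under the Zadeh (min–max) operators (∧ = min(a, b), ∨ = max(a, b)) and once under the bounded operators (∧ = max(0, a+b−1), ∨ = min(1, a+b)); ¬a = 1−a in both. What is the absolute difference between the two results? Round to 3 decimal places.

Under Zadeh (min–max):
  A OR B = max(a, b) on (0.42, 0.52) = 0.52
  (A OR B) AND B = min(a, b) on (0.52, 0.52) = 0.52
  NOT F = 1 − 0.46 = 0.54
  A AND NOT F = min(a, b) on (0.42, 0.54) = 0.42
  B AND (A AND NOT F) = min(a, b) on (0.52, 0.42) = 0.42
  ((A OR B) AND B) AND (B AND (A AND NOT F)) = min(a, b) on (0.52, 0.42) = 0.42
  → value = 0.4200
Under bounded:
  A OR B = min(1, a+b) on (0.42, 0.52) = 0.94
  (A OR B) AND B = max(0, a+b−1) on (0.94, 0.52) = 0.46
  NOT F = 1 − 0.46 = 0.54
  A AND NOT F = max(0, a+b−1) on (0.42, 0.54) = 0.00
  B AND (A AND NOT F) = max(0, a+b−1) on (0.52, 0.00) = 0.00
  ((A OR B) AND B) AND (B AND (A AND NOT F)) = max(0, a+b−1) on (0.46, 0.00) = 0.00
  → value = 0.0000
|0.4200 − 0.0000| = 0.420

0.420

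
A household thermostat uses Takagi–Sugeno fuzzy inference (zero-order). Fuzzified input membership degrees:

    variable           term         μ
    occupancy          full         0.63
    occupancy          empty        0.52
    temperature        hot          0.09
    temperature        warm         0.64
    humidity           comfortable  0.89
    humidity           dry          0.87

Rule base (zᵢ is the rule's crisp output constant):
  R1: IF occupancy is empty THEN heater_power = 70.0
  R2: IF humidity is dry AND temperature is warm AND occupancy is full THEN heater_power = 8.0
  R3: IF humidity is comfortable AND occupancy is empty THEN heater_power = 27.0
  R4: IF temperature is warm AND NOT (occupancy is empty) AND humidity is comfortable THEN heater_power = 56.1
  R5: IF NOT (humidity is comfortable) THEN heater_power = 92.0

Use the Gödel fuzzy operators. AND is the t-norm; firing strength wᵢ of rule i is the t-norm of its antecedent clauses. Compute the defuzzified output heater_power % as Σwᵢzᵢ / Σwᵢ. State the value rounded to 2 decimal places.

40.94

R1 (z=70.0): empty=0.52 → w = 0.52
R2 (z=8.0): dry=0.87, warm=0.64, full=0.63; AND[min(a, b)] → w = 0.63
R3 (z=27.0): comfortable=0.89, empty=0.52; AND[min(a, b)] → w = 0.52
R4 (z=56.1): warm=0.64, ¬empty=1−0.52=0.48, comfortable=0.89; AND[min(a, b)] → w = 0.48
R5 (z=92.0): ¬comfortable=1−0.89=0.11 → w = 0.11
Weighted average = (0.52·70.0 + 0.63·8.0 + 0.52·27.0 + 0.48·56.1 + 0.11·92.0) / (0.52 + 0.63 + 0.52 + 0.48 + 0.11)
  = 92.5280 / 2.2600 = 40.94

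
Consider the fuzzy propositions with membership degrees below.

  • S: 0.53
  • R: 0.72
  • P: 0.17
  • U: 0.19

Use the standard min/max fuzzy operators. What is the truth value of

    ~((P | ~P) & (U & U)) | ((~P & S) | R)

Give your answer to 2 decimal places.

0.81

~P = 1 − 0.17 = 0.83
P | ~P = max(a, b) on (0.17, 0.83) = 0.83
U & U = min(a, b) on (0.19, 0.19) = 0.19
(P | ~P) & (U & U) = min(a, b) on (0.83, 0.19) = 0.19
~((P | ~P) & (U & U)) = 1 − 0.19 = 0.81
~P = 1 − 0.17 = 0.83
~P & S = min(a, b) on (0.83, 0.53) = 0.53
(~P & S) | R = max(a, b) on (0.53, 0.72) = 0.72
~((P | ~P) & (U & U)) | ((~P & S) | R) = max(a, b) on (0.81, 0.72) = 0.81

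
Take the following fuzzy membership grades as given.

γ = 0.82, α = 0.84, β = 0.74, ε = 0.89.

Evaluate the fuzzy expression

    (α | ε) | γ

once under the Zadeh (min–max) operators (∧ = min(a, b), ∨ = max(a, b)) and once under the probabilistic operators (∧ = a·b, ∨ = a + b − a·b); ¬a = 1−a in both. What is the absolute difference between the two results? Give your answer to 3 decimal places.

Under Zadeh (min–max):
  α | ε = max(a, b) on (0.84, 0.89) = 0.89
  (α | ε) | γ = max(a, b) on (0.89, 0.82) = 0.89
  → value = 0.8900
Under probabilistic:
  α | ε = a + b − a·b on (0.8400, 0.8900) = 0.9824
  (α | ε) | γ = a + b − a·b on (0.9824, 0.8200) = 0.9968
  → value = 0.9968
|0.8900 − 0.9968| = 0.107

0.107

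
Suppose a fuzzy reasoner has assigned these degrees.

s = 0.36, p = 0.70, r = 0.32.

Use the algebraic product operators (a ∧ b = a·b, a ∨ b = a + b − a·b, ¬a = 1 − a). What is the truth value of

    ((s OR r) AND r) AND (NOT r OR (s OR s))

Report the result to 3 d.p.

s OR r = a + b − a·b on (0.3600, 0.3200) = 0.5648
(s OR r) AND r = a·b on (0.5648, 0.3200) = 0.1807
NOT r = 1 − 0.3200 = 0.6800
s OR s = a + b − a·b on (0.3600, 0.3600) = 0.5904
NOT r OR (s OR s) = a + b − a·b on (0.6800, 0.5904) = 0.8689
((s OR r) AND r) AND (NOT r OR (s OR s)) = a·b on (0.1807, 0.8689) = 0.1570

0.157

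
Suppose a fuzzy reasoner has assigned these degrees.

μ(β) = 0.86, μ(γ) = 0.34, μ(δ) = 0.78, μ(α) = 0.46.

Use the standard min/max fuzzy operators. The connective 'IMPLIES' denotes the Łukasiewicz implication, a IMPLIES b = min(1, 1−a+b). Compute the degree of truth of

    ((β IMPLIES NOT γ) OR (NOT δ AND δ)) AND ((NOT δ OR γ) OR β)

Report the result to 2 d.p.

0.80

NOT γ = 1 − 0.34 = 0.66
β IMPLIES NOT γ  [Łukasiewicz: min(1, 1−a+b)] with a=0.86, b=0.66 → 0.80
NOT δ = 1 − 0.78 = 0.22
NOT δ AND δ = min(a, b) on (0.22, 0.78) = 0.22
(β IMPLIES NOT γ) OR (NOT δ AND δ) = max(a, b) on (0.80, 0.22) = 0.80
NOT δ = 1 − 0.78 = 0.22
NOT δ OR γ = max(a, b) on (0.22, 0.34) = 0.34
(NOT δ OR γ) OR β = max(a, b) on (0.34, 0.86) = 0.86
((β IMPLIES NOT γ) OR (NOT δ AND δ)) AND ((NOT δ OR γ) OR β) = min(a, b) on (0.80, 0.86) = 0.80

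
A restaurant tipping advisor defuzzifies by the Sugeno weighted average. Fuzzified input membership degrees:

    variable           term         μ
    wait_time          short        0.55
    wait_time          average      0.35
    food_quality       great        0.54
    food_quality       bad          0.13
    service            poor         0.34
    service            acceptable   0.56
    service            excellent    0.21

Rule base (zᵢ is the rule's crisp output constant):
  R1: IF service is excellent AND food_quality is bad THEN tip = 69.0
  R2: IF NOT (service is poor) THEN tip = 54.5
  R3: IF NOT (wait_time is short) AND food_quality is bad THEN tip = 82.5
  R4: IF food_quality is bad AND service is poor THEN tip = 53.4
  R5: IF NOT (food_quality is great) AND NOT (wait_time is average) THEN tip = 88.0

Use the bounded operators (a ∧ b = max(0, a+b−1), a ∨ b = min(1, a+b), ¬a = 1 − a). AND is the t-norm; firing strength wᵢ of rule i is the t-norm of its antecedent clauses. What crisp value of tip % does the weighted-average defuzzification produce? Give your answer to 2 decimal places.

R1 (z=69.0): excellent=0.21, bad=0.13; AND[max(0, a+b−1)] → w = 0.00
R2 (z=54.5): ¬poor=1−0.34=0.66 → w = 0.66
R3 (z=82.5): ¬short=1−0.55=0.45, bad=0.13; AND[max(0, a+b−1)] → w = 0.00
R4 (z=53.4): bad=0.13, poor=0.34; AND[max(0, a+b−1)] → w = 0.00
R5 (z=88.0): ¬great=1−0.54=0.46, ¬average=1−0.35=0.65; AND[max(0, a+b−1)] → w = 0.11
Weighted average = (0.00·69.0 + 0.66·54.5 + 0.00·82.5 + 0.00·53.4 + 0.11·88.0) / (0.00 + 0.66 + 0.00 + 0.00 + 0.11)
  = 45.6500 / 0.7700 = 59.29

59.29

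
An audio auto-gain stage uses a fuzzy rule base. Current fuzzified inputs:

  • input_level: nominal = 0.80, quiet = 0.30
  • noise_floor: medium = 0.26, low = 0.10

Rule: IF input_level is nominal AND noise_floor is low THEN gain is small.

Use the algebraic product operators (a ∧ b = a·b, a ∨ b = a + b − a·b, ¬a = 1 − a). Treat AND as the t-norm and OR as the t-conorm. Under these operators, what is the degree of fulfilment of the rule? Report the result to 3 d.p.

0.080

firing strength: nominal=0.80, low=0.10; AND[a·b] → w = 0.0800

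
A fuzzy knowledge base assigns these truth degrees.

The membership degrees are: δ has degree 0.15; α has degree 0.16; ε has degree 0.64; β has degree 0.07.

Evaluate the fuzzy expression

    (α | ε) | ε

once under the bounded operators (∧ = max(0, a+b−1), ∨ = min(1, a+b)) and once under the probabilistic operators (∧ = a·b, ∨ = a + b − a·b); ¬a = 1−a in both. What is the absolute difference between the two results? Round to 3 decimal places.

Under bounded:
  α | ε = min(1, a+b) on (0.16, 0.64) = 0.80
  (α | ε) | ε = min(1, a+b) on (0.80, 0.64) = 1.00
  → value = 1.0000
Under probabilistic:
  α | ε = a + b − a·b on (0.1600, 0.6400) = 0.6976
  (α | ε) | ε = a + b − a·b on (0.6976, 0.6400) = 0.8911
  → value = 0.8911
|1.0000 − 0.8911| = 0.109

0.109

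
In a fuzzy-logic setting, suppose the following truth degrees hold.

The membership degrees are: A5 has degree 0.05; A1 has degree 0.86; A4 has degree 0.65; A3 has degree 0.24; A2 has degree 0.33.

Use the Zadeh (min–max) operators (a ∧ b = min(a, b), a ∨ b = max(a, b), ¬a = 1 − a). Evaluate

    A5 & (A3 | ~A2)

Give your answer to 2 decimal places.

~A2 = 1 − 0.33 = 0.67
A3 | ~A2 = max(a, b) on (0.24, 0.67) = 0.67
A5 & (A3 | ~A2) = min(a, b) on (0.05, 0.67) = 0.05

0.05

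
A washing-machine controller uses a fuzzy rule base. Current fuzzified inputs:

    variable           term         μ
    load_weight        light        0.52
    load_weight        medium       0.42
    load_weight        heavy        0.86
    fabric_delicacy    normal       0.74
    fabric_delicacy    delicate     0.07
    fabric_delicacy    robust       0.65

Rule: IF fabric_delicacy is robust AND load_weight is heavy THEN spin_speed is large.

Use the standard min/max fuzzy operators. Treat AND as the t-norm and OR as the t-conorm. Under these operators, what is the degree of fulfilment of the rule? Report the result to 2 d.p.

0.65

firing strength: robust=0.65, heavy=0.86; AND[min(a, b)] → w = 0.65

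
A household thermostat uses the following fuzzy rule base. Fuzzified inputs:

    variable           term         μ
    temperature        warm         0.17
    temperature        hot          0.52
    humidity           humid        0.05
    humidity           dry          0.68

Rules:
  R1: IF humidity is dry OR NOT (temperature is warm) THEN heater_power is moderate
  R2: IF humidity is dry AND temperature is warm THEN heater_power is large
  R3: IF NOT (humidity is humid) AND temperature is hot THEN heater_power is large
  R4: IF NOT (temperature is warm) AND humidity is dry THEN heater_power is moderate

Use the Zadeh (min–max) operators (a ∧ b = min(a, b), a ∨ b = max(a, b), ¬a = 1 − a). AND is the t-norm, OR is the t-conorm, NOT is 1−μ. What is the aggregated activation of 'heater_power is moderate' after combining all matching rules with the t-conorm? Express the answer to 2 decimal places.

0.83

R1: dry=0.68, ¬warm=1−0.17=0.83; OR[max(a, b)] → w = 0.83
R2: dry=0.68, warm=0.17; AND[min(a, b)] → w = 0.17
R3: ¬humid=1−0.05=0.95, hot=0.52; AND[min(a, b)] → w = 0.52
R4: ¬warm=1−0.17=0.83, dry=0.68; AND[min(a, b)] → w = 0.68
Rules with consequent 'moderate': {R1, R4} → strengths 0.83, 0.68
Aggregate via t-conorm [max(a, b)]: 0.83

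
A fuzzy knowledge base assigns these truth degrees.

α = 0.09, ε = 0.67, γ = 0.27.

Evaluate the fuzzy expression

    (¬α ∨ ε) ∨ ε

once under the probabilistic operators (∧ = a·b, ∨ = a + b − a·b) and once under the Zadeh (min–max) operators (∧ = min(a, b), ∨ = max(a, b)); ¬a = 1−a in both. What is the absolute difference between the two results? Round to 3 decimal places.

Under probabilistic:
  ¬α = 1 − 0.0900 = 0.9100
  ¬α ∨ ε = a + b − a·b on (0.9100, 0.6700) = 0.9703
  (¬α ∨ ε) ∨ ε = a + b − a·b on (0.9703, 0.6700) = 0.9902
  → value = 0.9902
Under Zadeh (min–max):
  ¬α = 1 − 0.09 = 0.91
  ¬α ∨ ε = max(a, b) on (0.91, 0.67) = 0.91
  (¬α ∨ ε) ∨ ε = max(a, b) on (0.91, 0.67) = 0.91
  → value = 0.9100
|0.9902 − 0.9100| = 0.080

0.080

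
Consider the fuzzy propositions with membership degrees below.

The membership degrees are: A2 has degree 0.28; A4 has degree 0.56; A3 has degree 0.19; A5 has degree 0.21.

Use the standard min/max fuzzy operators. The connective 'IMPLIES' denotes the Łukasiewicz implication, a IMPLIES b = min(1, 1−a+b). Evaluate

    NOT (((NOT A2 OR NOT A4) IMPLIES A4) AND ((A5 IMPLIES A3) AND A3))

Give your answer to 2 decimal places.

NOT A2 = 1 − 0.28 = 0.72
NOT A4 = 1 − 0.56 = 0.44
NOT A2 OR NOT A4 = max(a, b) on (0.72, 0.44) = 0.72
(NOT A2 OR NOT A4) IMPLIES A4  [Łukasiewicz: min(1, 1−a+b)] with a=0.72, b=0.56 → 0.84
A5 IMPLIES A3  [Łukasiewicz: min(1, 1−a+b)] with a=0.21, b=0.19 → 0.98
(A5 IMPLIES A3) AND A3 = min(a, b) on (0.98, 0.19) = 0.19
((NOT A2 OR NOT A4) IMPLIES A4) AND ((A5 IMPLIES A3) AND A3) = min(a, b) on (0.84, 0.19) = 0.19
NOT (((NOT A2 OR NOT A4) IMPLIES A4) AND ((A5 IMPLIES A3) AND A3)) = 1 − 0.19 = 0.81

0.81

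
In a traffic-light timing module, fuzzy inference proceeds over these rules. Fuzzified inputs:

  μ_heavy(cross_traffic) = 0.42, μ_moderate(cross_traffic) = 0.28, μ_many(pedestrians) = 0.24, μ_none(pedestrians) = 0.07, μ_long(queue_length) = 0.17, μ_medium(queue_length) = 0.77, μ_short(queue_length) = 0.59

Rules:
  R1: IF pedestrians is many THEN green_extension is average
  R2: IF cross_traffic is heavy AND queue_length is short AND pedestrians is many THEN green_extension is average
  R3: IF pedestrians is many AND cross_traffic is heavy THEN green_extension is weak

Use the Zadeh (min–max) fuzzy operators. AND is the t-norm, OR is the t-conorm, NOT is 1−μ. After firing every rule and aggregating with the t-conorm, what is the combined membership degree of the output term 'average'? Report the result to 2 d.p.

R1: many=0.24 → w = 0.24
R2: heavy=0.42, short=0.59, many=0.24; AND[min(a, b)] → w = 0.24
R3: many=0.24, heavy=0.42; AND[min(a, b)] → w = 0.24
Rules with consequent 'average': {R1, R2} → strengths 0.24, 0.24
Aggregate via t-conorm [max(a, b)]: 0.24

0.24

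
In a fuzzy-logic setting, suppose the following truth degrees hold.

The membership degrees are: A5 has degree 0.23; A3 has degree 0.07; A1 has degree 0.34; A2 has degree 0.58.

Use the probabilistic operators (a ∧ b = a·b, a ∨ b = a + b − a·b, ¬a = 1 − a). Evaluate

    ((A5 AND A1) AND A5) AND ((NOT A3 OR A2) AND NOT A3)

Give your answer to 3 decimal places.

A5 AND A1 = a·b on (0.2300, 0.3400) = 0.0782
(A5 AND A1) AND A5 = a·b on (0.0782, 0.2300) = 0.0180
NOT A3 = 1 − 0.0700 = 0.9300
NOT A3 OR A2 = a + b − a·b on (0.9300, 0.5800) = 0.9706
NOT A3 = 1 − 0.0700 = 0.9300
(NOT A3 OR A2) AND NOT A3 = a·b on (0.9706, 0.9300) = 0.9027
((A5 AND A1) AND A5) AND ((NOT A3 OR A2) AND NOT A3) = a·b on (0.0180, 0.9027) = 0.0162

0.016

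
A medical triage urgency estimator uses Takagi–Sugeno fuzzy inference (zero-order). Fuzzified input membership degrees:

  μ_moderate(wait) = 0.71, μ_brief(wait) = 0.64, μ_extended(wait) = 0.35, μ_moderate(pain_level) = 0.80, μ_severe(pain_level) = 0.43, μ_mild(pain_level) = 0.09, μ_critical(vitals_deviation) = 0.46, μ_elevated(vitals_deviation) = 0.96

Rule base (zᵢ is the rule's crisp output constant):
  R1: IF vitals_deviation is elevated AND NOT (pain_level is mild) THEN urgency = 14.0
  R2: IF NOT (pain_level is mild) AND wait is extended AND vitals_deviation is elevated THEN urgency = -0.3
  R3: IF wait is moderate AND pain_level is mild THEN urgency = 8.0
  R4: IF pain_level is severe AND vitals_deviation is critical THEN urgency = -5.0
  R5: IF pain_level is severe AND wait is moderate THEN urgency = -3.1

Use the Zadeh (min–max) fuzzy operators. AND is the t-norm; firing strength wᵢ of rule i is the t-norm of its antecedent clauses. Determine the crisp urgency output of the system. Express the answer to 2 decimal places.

R1 (z=14.0): elevated=0.96, ¬mild=1−0.09=0.91; AND[min(a, b)] → w = 0.91
R2 (z=-0.3): ¬mild=1−0.09=0.91, extended=0.35, elevated=0.96; AND[min(a, b)] → w = 0.35
R3 (z=8.0): moderate=0.71, mild=0.09; AND[min(a, b)] → w = 0.09
R4 (z=-5.0): severe=0.43, critical=0.46; AND[min(a, b)] → w = 0.43
R5 (z=-3.1): severe=0.43, moderate=0.71; AND[min(a, b)] → w = 0.43
Weighted average = (0.91·14.0 + 0.35·-0.3 + 0.09·8.0 + 0.43·-5.0 + 0.43·-3.1) / (0.91 + 0.35 + 0.09 + 0.43 + 0.43)
  = 9.8720 / 2.2100 = 4.47

4.47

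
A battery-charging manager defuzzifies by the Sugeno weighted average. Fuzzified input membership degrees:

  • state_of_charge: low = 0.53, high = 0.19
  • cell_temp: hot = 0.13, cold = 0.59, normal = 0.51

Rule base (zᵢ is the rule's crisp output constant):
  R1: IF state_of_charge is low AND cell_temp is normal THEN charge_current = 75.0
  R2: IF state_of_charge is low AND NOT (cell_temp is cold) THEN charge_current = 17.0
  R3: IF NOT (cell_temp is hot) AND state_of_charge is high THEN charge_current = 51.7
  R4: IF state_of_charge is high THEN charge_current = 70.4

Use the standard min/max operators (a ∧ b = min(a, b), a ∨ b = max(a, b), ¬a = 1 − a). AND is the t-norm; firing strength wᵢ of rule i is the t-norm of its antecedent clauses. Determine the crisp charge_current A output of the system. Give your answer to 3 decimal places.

R1 (z=75.0): low=0.53, normal=0.51; AND[min(a, b)] → w = 0.51
R2 (z=17.0): low=0.53, ¬cold=1−0.59=0.41; AND[min(a, b)] → w = 0.41
R3 (z=51.7): ¬hot=1−0.13=0.87, high=0.19; AND[min(a, b)] → w = 0.19
R4 (z=70.4): high=0.19 → w = 0.19
Weighted average = (0.51·75.0 + 0.41·17.0 + 0.19·51.7 + 0.19·70.4) / (0.51 + 0.41 + 0.19 + 0.19)
  = 68.4190 / 1.3000 = 52.630

52.630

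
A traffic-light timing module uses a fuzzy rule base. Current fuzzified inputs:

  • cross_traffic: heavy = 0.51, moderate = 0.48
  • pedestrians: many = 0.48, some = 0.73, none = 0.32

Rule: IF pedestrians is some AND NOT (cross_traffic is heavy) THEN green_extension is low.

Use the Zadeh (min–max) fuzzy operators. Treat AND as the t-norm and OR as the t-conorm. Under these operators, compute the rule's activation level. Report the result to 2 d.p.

0.49

firing strength: some=0.73, ¬heavy=1−0.51=0.49; AND[min(a, b)] → w = 0.49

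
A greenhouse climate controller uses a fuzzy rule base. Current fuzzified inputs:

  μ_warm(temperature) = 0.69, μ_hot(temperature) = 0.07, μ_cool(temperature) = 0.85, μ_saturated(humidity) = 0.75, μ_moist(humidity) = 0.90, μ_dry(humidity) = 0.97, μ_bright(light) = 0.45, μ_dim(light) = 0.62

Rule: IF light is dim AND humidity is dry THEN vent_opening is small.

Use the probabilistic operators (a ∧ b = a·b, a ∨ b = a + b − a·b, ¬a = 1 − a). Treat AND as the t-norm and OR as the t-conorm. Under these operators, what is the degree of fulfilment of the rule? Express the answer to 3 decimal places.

firing strength: dim=0.62, dry=0.97; AND[a·b] → w = 0.6014

0.601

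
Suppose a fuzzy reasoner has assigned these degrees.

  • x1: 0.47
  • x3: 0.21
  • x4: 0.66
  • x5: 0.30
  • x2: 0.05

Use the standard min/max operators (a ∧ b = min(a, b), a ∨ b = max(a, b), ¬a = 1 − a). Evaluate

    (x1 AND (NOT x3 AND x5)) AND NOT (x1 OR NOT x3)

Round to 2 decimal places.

0.21

NOT x3 = 1 − 0.21 = 0.79
NOT x3 AND x5 = min(a, b) on (0.79, 0.30) = 0.30
x1 AND (NOT x3 AND x5) = min(a, b) on (0.47, 0.30) = 0.30
NOT x3 = 1 − 0.21 = 0.79
x1 OR NOT x3 = max(a, b) on (0.47, 0.79) = 0.79
NOT (x1 OR NOT x3) = 1 − 0.79 = 0.21
(x1 AND (NOT x3 AND x5)) AND NOT (x1 OR NOT x3) = min(a, b) on (0.30, 0.21) = 0.21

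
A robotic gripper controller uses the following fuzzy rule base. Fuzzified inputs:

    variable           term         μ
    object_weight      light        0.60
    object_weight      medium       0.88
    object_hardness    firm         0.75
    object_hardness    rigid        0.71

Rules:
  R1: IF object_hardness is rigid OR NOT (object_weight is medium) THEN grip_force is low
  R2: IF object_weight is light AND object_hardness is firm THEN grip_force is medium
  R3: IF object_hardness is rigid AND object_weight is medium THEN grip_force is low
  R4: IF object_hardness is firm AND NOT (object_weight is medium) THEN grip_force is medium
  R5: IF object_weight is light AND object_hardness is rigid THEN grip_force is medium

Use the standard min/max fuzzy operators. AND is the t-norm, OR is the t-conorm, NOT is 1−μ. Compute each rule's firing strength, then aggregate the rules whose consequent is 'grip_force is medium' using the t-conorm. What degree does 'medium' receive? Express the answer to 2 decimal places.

0.60

R1: rigid=0.71, ¬medium=1−0.88=0.12; OR[max(a, b)] → w = 0.71
R2: light=0.60, firm=0.75; AND[min(a, b)] → w = 0.60
R3: rigid=0.71, medium=0.88; AND[min(a, b)] → w = 0.71
R4: firm=0.75, ¬medium=1−0.88=0.12; AND[min(a, b)] → w = 0.12
R5: light=0.60, rigid=0.71; AND[min(a, b)] → w = 0.60
Rules with consequent 'medium': {R2, R4, R5} → strengths 0.60, 0.12, 0.60
Aggregate via t-conorm [max(a, b)]: 0.60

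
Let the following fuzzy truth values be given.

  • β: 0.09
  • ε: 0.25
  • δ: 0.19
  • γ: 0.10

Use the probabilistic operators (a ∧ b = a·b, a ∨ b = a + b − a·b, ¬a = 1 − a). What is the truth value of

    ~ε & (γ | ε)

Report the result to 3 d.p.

0.244

~ε = 1 − 0.2500 = 0.7500
γ | ε = a + b − a·b on (0.1000, 0.2500) = 0.3250
~ε & (γ | ε) = a·b on (0.7500, 0.3250) = 0.2437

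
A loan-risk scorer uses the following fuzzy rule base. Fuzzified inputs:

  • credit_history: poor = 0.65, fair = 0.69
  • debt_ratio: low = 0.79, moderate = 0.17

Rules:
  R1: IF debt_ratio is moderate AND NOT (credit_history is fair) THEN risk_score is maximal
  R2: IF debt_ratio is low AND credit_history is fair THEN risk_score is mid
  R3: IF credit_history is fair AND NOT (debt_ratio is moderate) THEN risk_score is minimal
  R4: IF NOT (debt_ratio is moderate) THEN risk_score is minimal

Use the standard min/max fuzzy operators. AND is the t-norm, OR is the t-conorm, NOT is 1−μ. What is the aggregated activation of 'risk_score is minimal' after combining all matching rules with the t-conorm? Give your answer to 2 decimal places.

R1: moderate=0.17, ¬fair=1−0.69=0.31; AND[min(a, b)] → w = 0.17
R2: low=0.79, fair=0.69; AND[min(a, b)] → w = 0.69
R3: fair=0.69, ¬moderate=1−0.17=0.83; AND[min(a, b)] → w = 0.69
R4: ¬moderate=1−0.17=0.83 → w = 0.83
Rules with consequent 'minimal': {R3, R4} → strengths 0.69, 0.83
Aggregate via t-conorm [max(a, b)]: 0.83

0.83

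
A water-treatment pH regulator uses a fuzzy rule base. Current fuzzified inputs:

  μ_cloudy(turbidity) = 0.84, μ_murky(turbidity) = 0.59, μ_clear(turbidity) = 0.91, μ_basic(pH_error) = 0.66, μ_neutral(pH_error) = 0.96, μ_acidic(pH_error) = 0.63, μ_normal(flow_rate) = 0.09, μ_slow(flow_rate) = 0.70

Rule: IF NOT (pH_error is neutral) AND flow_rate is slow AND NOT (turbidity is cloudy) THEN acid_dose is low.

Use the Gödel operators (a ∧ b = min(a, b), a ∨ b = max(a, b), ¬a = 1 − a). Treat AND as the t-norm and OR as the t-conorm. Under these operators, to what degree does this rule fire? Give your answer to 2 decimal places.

0.04

firing strength: ¬neutral=1−0.96=0.04, slow=0.70, ¬cloudy=1−0.84=0.16; AND[min(a, b)] → w = 0.04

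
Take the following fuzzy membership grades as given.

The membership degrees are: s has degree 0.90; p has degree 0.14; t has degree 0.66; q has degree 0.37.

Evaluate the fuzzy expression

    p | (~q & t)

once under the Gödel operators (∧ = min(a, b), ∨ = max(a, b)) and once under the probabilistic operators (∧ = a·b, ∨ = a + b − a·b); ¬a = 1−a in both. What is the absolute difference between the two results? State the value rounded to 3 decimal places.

0.132

Under Gödel:
  ~q = 1 − 0.37 = 0.63
  ~q & t = min(a, b) on (0.63, 0.66) = 0.63
  p | (~q & t) = max(a, b) on (0.14, 0.63) = 0.63
  → value = 0.6300
Under probabilistic:
  ~q = 1 − 0.3700 = 0.6300
  ~q & t = a·b on (0.6300, 0.6600) = 0.4158
  p | (~q & t) = a + b − a·b on (0.1400, 0.4158) = 0.4976
  → value = 0.4976
|0.6300 − 0.4976| = 0.132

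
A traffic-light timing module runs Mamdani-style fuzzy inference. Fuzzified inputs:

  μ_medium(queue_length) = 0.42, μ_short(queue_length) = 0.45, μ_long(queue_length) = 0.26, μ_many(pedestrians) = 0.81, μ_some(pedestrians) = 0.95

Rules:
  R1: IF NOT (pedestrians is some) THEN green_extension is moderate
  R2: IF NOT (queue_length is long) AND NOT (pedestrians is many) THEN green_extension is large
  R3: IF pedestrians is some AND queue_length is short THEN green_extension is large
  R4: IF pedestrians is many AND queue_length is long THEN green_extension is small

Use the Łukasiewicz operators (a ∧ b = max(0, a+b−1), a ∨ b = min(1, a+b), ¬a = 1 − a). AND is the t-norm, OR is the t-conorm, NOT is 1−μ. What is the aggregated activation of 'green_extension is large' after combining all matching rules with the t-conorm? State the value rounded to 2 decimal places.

0.40

R1: ¬some=1−0.95=0.05 → w = 0.05
R2: ¬long=1−0.26=0.74, ¬many=1−0.81=0.19; AND[max(0, a+b−1)] → w = 0.00
R3: some=0.95, short=0.45; AND[max(0, a+b−1)] → w = 0.40
R4: many=0.81, long=0.26; AND[max(0, a+b−1)] → w = 0.07
Rules with consequent 'large': {R2, R3} → strengths 0.00, 0.40
Aggregate via t-conorm [min(1, a+b)]: 0.40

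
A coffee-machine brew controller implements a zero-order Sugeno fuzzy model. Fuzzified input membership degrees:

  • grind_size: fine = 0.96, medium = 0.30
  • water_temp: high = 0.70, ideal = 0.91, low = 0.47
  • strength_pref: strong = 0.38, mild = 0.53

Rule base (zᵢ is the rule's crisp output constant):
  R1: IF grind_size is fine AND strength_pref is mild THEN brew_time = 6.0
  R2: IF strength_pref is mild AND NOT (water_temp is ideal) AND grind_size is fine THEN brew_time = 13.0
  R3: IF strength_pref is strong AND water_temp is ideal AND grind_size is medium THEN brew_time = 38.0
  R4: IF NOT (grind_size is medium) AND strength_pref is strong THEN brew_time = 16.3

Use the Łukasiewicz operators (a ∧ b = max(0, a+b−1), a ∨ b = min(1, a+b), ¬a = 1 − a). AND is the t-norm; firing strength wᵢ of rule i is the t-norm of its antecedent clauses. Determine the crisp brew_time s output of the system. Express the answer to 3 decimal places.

7.446

R1 (z=6.0): fine=0.96, mild=0.53; AND[max(0, a+b−1)] → w = 0.49
R2 (z=13.0): mild=0.53, ¬ideal=1−0.91=0.09, fine=0.96; AND[max(0, a+b−1)] → w = 0.00
R3 (z=38.0): strong=0.38, ideal=0.91, medium=0.30; AND[max(0, a+b−1)] → w = 0.00
R4 (z=16.3): ¬medium=1−0.30=0.70, strong=0.38; AND[max(0, a+b−1)] → w = 0.08
Weighted average = (0.49·6.0 + 0.00·13.0 + 0.00·38.0 + 0.08·16.3) / (0.49 + 0.00 + 0.00 + 0.08)
  = 4.2440 / 0.5700 = 7.446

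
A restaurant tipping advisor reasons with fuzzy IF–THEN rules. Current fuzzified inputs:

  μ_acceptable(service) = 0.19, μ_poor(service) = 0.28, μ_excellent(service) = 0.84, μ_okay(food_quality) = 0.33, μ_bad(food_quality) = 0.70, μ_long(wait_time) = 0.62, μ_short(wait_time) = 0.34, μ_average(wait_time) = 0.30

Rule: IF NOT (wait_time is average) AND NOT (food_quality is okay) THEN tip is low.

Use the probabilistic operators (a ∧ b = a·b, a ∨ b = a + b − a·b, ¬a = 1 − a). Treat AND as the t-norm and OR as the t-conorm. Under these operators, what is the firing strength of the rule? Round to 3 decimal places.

firing strength: ¬average=1−0.30=0.70, ¬okay=1−0.33=0.67; AND[a·b] → w = 0.4690

0.469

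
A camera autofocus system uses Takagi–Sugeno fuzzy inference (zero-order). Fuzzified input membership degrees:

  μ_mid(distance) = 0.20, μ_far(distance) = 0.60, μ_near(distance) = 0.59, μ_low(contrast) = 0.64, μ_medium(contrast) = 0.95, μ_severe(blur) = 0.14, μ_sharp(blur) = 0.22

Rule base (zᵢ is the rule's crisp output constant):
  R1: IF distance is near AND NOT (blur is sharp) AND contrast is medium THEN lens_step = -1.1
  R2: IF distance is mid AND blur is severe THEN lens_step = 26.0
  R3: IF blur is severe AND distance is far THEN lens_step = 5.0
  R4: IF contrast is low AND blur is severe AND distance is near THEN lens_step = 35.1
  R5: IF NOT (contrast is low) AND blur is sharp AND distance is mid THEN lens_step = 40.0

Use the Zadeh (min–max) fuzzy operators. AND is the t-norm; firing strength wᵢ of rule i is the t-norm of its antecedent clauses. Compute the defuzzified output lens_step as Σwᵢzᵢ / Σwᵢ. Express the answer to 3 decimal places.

13.723

R1 (z=-1.1): near=0.59, ¬sharp=1−0.22=0.78, medium=0.95; AND[min(a, b)] → w = 0.59
R2 (z=26.0): mid=0.20, severe=0.14; AND[min(a, b)] → w = 0.14
R3 (z=5.0): severe=0.14, far=0.60; AND[min(a, b)] → w = 0.14
R4 (z=35.1): low=0.64, severe=0.14, near=0.59; AND[min(a, b)] → w = 0.14
R5 (z=40.0): ¬low=1−0.64=0.36, sharp=0.22, mid=0.20; AND[min(a, b)] → w = 0.20
Weighted average = (0.59·-1.1 + 0.14·26.0 + 0.14·5.0 + 0.14·35.1 + 0.20·40.0) / (0.59 + 0.14 + 0.14 + 0.14 + 0.20)
  = 16.6050 / 1.2100 = 13.723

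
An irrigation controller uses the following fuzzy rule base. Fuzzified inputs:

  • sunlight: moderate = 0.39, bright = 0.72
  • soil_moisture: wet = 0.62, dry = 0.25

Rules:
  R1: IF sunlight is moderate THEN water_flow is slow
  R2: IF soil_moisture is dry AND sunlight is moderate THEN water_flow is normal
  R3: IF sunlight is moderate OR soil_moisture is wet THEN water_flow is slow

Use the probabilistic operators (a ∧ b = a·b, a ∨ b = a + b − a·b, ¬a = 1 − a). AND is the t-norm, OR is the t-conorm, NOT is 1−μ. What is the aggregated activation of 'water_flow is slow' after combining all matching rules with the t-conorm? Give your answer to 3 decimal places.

0.859

R1: moderate=0.39 → w = 0.3900
R2: dry=0.25, moderate=0.39; AND[a·b] → w = 0.0975
R3: moderate=0.39, wet=0.62; OR[a + b − a·b] → w = 0.7682
Rules with consequent 'slow': {R1, R3} → strengths 0.3900, 0.7682
Aggregate via t-conorm [a + b − a·b]: 0.8586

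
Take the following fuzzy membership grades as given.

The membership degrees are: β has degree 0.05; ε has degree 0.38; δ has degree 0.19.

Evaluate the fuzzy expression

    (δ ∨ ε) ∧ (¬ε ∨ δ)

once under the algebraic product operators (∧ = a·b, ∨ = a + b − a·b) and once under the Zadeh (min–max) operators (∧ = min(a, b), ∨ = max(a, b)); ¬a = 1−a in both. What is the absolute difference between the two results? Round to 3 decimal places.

Under algebraic product:
  δ ∨ ε = a + b − a·b on (0.1900, 0.3800) = 0.4978
  ¬ε = 1 − 0.3800 = 0.6200
  ¬ε ∨ δ = a + b − a·b on (0.6200, 0.1900) = 0.6922
  (δ ∨ ε) ∧ (¬ε ∨ δ) = a·b on (0.4978, 0.6922) = 0.3446
  → value = 0.3446
Under Zadeh (min–max):
  δ ∨ ε = max(a, b) on (0.19, 0.38) = 0.38
  ¬ε = 1 − 0.38 = 0.62
  ¬ε ∨ δ = max(a, b) on (0.62, 0.19) = 0.62
  (δ ∨ ε) ∧ (¬ε ∨ δ) = min(a, b) on (0.38, 0.62) = 0.38
  → value = 0.3800
|0.3446 − 0.3800| = 0.035

0.035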